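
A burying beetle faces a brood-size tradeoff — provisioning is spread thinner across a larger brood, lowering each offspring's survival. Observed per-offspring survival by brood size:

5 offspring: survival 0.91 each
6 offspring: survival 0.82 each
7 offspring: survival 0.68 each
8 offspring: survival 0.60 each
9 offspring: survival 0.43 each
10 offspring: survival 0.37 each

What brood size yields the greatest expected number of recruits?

6

Expected recruits = c × s(c):
  c=5: 5 × 0.91 = 4.550
  c=6: 6 × 0.82 = 4.920
  c=7: 7 × 0.68 = 4.760
  c=8: 8 × 0.60 = 4.800
  c=9: 9 × 0.43 = 3.870
  c=10: 10 × 0.37 = 3.700
Maximum at c = 6 (4.920 recruits).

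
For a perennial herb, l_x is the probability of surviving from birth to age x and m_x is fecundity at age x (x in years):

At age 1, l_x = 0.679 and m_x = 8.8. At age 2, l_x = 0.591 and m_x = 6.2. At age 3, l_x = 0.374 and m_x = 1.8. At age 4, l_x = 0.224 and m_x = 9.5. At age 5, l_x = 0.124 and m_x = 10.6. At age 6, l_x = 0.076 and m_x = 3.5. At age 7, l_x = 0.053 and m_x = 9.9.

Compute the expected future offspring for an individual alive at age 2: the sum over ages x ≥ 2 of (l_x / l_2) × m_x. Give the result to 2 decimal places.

l_2 = 0.591. Conditional survival from age 2 to x is l_x / l_2.
  x=2: (0.591/0.591) × 6.2 = 6.2000
  x=3: (0.374/0.591) × 1.8 = 1.1391
  x=4: (0.224/0.591) × 9.5 = 3.6007
  x=5: (0.124/0.591) × 10.6 = 2.2240
  x=6: (0.076/0.591) × 3.5 = 0.4501
  x=7: (0.053/0.591) × 9.9 = 0.8878
Sum = 6.2000 + 1.1391 + 3.6007 + 2.2240 + 0.4501 + 0.8878 = 14.5017

14.50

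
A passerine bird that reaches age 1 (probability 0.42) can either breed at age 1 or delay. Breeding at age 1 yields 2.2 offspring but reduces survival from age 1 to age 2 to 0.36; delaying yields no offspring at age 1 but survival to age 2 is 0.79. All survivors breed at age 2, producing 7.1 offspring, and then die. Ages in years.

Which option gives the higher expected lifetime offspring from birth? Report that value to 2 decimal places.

2.36

breed at age 1: R₀ = 0.42 × (2.2 + 0.36 × 7.1) = 0.42 × 4.7560 = 1.9975
delay to age 2: R₀ = 0.42 × (0.79 × 7.1) = 0.42 × 5.6090 = 2.3558
Higher: delay to age 2 (2.3558).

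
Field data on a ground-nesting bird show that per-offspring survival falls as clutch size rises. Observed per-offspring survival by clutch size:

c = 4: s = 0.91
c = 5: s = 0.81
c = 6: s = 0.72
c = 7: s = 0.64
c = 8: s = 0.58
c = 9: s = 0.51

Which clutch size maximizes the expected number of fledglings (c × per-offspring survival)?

Expected fledglings = c × s(c):
  c=4: 4 × 0.91 = 3.640
  c=5: 5 × 0.81 = 4.050
  c=6: 6 × 0.72 = 4.320
  c=7: 7 × 0.64 = 4.480
  c=8: 8 × 0.58 = 4.640
  c=9: 9 × 0.51 = 4.590
Maximum at c = 8 (4.640 fledglings).

8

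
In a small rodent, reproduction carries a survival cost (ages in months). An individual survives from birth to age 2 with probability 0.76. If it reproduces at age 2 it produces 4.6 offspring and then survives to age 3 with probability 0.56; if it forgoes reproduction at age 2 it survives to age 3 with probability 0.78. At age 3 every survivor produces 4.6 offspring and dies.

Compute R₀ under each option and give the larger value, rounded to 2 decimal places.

breed at age 2: R₀ = 0.76 × (4.6 + 0.56 × 4.6) = 0.76 × 7.1760 = 5.4538
delay to age 3: R₀ = 0.76 × (0.78 × 4.6) = 0.76 × 3.5880 = 2.7269
Higher: breed at age 2 (5.4538).

5.45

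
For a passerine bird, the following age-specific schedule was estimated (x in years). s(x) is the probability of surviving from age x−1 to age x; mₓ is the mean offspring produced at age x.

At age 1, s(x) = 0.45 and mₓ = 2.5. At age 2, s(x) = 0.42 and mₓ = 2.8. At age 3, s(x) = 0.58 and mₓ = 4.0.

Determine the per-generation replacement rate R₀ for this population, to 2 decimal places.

Survivorship from birth: l_x = s_1·s_2·…·s_x.
  l_1 = 0.45000
  l_2 = 0.18900
  l_3 = 0.10962
R₀ = Σ l_x mₓ:
  age 1: 0.45000 × 2.5 = 1.1250
  age 2: 0.18900 × 2.8 = 0.5292
  age 3: 0.10962 × 4.0 = 0.4385
R₀ = 1.1250 + 0.5292 + 0.4385 = 2.0927

2.09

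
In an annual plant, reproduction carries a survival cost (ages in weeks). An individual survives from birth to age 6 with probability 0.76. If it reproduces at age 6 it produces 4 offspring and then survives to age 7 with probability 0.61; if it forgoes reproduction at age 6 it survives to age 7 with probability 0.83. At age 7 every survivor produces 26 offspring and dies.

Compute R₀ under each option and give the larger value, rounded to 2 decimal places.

breed at age 6: R₀ = 0.76 × (4 + 0.61 × 26) = 0.76 × 19.8600 = 15.0936
delay to age 7: R₀ = 0.76 × (0.83 × 26) = 0.76 × 21.5800 = 16.4008
Higher: delay to age 7 (16.4008).

16.40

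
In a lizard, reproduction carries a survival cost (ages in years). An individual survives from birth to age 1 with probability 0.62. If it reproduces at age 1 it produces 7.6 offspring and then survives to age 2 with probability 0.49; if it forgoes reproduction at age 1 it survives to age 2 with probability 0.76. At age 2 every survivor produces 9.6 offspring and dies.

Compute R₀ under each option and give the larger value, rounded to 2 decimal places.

7.63

breed at age 1: R₀ = 0.62 × (7.6 + 0.49 × 9.6) = 0.62 × 12.3040 = 7.6285
delay to age 2: R₀ = 0.62 × (0.76 × 9.6) = 0.62 × 7.2960 = 4.5235
Higher: breed at age 1 (7.6285).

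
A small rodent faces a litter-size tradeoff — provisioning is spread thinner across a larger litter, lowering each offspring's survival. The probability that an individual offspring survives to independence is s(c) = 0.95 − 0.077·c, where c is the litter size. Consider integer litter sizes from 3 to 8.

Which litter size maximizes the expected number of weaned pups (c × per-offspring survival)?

Expected weaned pups = c × s(c):
  c=3: 3 × 0.719 = 2.157
  c=4: 4 × 0.642 = 2.568
  c=5: 5 × 0.565 = 2.825
  c=6: 6 × 0.488 = 2.928
  c=7: 7 × 0.411 = 2.877
  c=8: 8 × 0.334 = 2.672
Maximum at c = 6 (2.928 weaned pups).

6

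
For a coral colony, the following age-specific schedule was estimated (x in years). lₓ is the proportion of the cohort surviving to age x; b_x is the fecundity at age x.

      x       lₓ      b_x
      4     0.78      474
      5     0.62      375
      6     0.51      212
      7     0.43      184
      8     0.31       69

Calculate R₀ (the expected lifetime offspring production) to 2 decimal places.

810.85

R₀ = Σ lₓ b_x:
  age 4: 0.78 × 474 = 369.7200
  age 5: 0.62 × 375 = 232.5000
  age 6: 0.51 × 212 = 108.1200
  age 7: 0.43 × 184 = 79.1200
  age 8: 0.31 × 69 = 21.3900
R₀ = 369.7200 + 232.5000 + 108.1200 + 79.1200 + 21.3900 = 810.8500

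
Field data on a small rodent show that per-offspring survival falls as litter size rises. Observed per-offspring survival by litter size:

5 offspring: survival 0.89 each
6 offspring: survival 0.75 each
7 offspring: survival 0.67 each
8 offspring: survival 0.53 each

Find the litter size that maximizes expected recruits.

7

Expected recruits = c × s(c):
  c=5: 5 × 0.89 = 4.450
  c=6: 6 × 0.75 = 4.500
  c=7: 7 × 0.67 = 4.690
  c=8: 8 × 0.53 = 4.240
Maximum at c = 7 (4.690 recruits).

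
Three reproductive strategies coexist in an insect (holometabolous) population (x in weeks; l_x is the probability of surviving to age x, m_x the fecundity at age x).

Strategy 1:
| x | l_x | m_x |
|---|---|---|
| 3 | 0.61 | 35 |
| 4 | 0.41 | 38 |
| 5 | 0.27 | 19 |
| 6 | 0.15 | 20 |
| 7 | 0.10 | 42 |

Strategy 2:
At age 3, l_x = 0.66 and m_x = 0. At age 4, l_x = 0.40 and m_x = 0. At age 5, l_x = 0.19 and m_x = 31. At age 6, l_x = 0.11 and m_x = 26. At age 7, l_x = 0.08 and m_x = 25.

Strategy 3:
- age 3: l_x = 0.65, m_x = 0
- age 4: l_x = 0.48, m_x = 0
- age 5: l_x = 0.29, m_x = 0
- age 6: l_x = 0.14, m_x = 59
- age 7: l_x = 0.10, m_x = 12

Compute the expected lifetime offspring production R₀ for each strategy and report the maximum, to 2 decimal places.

Strategy 1: R₀ = 0.61×35 + 0.41×38 + 0.27×19 + 0.15×20 + 0.10×42 = 49.2600
Strategy 2: R₀ = 0.66×0 + 0.40×0 + 0.19×31 + 0.11×26 + 0.08×25 = 10.7500
Strategy 3: R₀ = 0.65×0 + 0.48×0 + 0.29×0 + 0.14×59 + 0.10×12 = 9.4600
Highest R₀: strategy 1 with 49.2600.

49.26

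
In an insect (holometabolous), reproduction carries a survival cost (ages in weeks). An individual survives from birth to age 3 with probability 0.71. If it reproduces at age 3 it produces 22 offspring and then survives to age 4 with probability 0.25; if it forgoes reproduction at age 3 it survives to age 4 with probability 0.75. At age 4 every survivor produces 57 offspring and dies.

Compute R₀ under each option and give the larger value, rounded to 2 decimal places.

breed at age 3: R₀ = 0.71 × (22 + 0.25 × 57) = 0.71 × 36.2500 = 25.7375
delay to age 4: R₀ = 0.71 × (0.75 × 57) = 0.71 × 42.7500 = 30.3525
Higher: delay to age 4 (30.3525).

30.35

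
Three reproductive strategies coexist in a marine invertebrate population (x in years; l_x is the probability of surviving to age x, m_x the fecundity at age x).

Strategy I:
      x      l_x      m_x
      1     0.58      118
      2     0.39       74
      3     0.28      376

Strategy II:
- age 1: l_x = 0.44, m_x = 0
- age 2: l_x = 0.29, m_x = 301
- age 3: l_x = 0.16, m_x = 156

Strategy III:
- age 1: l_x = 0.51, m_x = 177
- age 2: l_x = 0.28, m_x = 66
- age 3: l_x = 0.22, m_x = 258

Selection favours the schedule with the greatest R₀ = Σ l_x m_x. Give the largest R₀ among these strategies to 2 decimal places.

202.58

Strategy I: R₀ = 0.58×118 + 0.39×74 + 0.28×376 = 202.5800
Strategy II: R₀ = 0.44×0 + 0.29×301 + 0.16×156 = 112.2500
Strategy III: R₀ = 0.51×177 + 0.28×66 + 0.22×258 = 165.5100
Highest R₀: strategy I with 202.5800.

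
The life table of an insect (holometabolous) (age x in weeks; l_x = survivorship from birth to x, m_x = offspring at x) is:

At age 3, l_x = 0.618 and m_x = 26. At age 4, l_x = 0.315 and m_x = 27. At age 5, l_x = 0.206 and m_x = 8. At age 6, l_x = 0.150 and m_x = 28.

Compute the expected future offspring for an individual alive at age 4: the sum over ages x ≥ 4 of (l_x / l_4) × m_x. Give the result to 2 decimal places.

45.57

l_4 = 0.315. Conditional survival from age 4 to x is l_x / l_4.
  x=4: (0.315/0.315) × 27 = 27.0000
  x=5: (0.206/0.315) × 8 = 5.2317
  x=6: (0.150/0.315) × 28 = 13.3333
Sum = 27.0000 + 5.2317 + 13.3333 = 45.5651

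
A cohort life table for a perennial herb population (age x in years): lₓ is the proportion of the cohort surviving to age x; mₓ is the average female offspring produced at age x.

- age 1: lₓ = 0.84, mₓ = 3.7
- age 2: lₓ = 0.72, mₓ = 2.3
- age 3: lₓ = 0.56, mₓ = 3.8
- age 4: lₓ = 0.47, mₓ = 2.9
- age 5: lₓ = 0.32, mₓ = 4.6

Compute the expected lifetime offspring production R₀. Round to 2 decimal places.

9.73

R₀ = Σ lₓ mₓ:
  age 1: 0.84 × 3.7 = 3.1080
  age 2: 0.72 × 2.3 = 1.6560
  age 3: 0.56 × 3.8 = 2.1280
  age 4: 0.47 × 2.9 = 1.3630
  age 5: 0.32 × 4.6 = 1.4720
R₀ = 3.1080 + 1.6560 + 2.1280 + 1.3630 + 1.4720 = 9.7270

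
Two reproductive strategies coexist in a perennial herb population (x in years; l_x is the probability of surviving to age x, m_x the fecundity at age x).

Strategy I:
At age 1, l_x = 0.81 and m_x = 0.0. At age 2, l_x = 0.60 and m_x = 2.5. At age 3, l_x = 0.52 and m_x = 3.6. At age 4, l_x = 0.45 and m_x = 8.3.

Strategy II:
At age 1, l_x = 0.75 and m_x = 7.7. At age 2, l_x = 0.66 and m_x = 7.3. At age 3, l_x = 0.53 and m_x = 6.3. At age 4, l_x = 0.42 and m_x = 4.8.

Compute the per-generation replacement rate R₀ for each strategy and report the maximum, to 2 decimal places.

15.95

Strategy I: R₀ = 0.81×0.0 + 0.60×2.5 + 0.52×3.6 + 0.45×8.3 = 7.1070
Strategy II: R₀ = 0.75×7.7 + 0.66×7.3 + 0.53×6.3 + 0.42×4.8 = 15.9480
Highest R₀: strategy II with 15.9480.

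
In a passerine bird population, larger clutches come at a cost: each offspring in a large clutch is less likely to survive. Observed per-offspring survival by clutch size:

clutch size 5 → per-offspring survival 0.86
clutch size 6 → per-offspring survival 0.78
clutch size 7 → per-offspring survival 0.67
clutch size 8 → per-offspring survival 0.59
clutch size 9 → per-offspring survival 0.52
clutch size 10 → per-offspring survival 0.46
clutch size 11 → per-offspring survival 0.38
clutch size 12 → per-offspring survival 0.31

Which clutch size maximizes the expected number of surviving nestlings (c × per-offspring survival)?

Expected surviving nestlings = c × s(c):
  c=5: 5 × 0.86 = 4.300
  c=6: 6 × 0.78 = 4.680
  c=7: 7 × 0.67 = 4.690
  c=8: 8 × 0.59 = 4.720
  c=9: 9 × 0.52 = 4.680
  c=10: 10 × 0.46 = 4.600
  c=11: 11 × 0.38 = 4.180
  c=12: 12 × 0.31 = 3.720
Maximum at c = 8 (4.720 surviving nestlings).

8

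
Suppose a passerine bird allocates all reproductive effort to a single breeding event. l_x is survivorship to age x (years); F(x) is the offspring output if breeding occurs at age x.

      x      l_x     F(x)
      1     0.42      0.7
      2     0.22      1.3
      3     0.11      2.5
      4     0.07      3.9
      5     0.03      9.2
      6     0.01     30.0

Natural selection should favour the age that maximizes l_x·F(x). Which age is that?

6

Expected offspring if breeding at age x = l_x × F(x):
  age 1: 0.42 × 0.7 = 0.294
  age 2: 0.22 × 1.3 = 0.286
  age 3: 0.11 × 2.5 = 0.275
  age 4: 0.07 × 3.9 = 0.273
  age 5: 0.03 × 9.2 = 0.276
  age 6: 0.01 × 30.0 = 0.300
Maximum at age 6 (0.300).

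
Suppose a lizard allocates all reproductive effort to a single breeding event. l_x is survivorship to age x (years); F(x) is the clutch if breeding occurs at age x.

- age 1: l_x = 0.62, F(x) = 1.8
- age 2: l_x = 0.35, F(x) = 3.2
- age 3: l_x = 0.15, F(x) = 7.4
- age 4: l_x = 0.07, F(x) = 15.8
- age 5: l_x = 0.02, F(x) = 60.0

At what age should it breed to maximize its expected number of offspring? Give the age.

Expected offspring if breeding at age x = l_x × F(x):
  age 1: 0.62 × 1.8 = 1.116
  age 2: 0.35 × 3.2 = 1.120
  age 3: 0.15 × 7.4 = 1.110
  age 4: 0.07 × 15.8 = 1.106
  age 5: 0.02 × 60.0 = 1.200
Maximum at age 5 (1.200).

5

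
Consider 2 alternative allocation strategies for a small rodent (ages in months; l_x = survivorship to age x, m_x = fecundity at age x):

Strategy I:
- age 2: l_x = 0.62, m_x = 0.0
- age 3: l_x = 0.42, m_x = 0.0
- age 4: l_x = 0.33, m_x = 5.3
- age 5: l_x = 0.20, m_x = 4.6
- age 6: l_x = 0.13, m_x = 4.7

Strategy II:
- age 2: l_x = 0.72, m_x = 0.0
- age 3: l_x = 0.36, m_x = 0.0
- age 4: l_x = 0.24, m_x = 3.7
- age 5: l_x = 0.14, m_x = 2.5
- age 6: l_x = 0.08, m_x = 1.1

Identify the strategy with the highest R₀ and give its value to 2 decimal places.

Strategy I: R₀ = 0.62×0.0 + 0.42×0.0 + 0.33×5.3 + 0.20×4.6 + 0.13×4.7 = 3.2800
Strategy II: R₀ = 0.72×0.0 + 0.36×0.0 + 0.24×3.7 + 0.14×2.5 + 0.08×1.1 = 1.3260
Highest R₀: strategy I with 3.2800.

3.28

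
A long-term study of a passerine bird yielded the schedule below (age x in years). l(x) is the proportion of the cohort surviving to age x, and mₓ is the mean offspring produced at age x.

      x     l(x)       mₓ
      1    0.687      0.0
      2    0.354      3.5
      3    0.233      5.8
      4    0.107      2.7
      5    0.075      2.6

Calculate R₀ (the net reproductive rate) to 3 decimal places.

R₀ = Σ l(x) mₓ:
  age 1: 0.687 × 0.0 = 0.0000
  age 2: 0.354 × 3.5 = 1.2390
  age 3: 0.233 × 5.8 = 1.3514
  age 4: 0.107 × 2.7 = 0.2889
  age 5: 0.075 × 2.6 = 0.1950
R₀ = 0.0000 + 1.2390 + 1.3514 + 0.2889 + 0.1950 = 3.0743

3.074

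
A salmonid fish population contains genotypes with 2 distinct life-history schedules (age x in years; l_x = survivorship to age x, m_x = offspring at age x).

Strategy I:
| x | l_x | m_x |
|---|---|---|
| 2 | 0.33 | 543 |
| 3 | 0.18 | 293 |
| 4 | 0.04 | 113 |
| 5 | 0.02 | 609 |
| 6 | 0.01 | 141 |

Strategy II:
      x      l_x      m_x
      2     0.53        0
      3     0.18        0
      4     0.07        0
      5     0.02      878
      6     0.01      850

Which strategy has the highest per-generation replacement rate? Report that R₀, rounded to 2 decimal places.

Strategy I: R₀ = 0.33×543 + 0.18×293 + 0.04×113 + 0.02×609 + 0.01×141 = 250.0400
Strategy II: R₀ = 0.53×0 + 0.18×0 + 0.07×0 + 0.02×878 + 0.01×850 = 26.0600
Highest R₀: strategy I with 250.0400.

250.04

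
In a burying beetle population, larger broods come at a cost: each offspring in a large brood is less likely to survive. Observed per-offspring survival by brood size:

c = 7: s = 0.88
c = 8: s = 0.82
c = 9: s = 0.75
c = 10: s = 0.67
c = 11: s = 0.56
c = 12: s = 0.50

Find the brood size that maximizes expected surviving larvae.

Expected surviving larvae = c × s(c):
  c=7: 7 × 0.88 = 6.160
  c=8: 8 × 0.82 = 6.560
  c=9: 9 × 0.75 = 6.750
  c=10: 10 × 0.67 = 6.700
  c=11: 11 × 0.56 = 6.160
  c=12: 12 × 0.50 = 6.000
Maximum at c = 9 (6.750 surviving larvae).

9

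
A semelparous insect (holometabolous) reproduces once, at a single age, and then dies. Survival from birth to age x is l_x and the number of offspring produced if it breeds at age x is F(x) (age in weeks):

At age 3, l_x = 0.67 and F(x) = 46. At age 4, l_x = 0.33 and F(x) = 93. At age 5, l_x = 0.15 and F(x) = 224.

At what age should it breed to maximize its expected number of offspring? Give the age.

5

Expected offspring if breeding at age x = l_x × F(x):
  age 3: 0.67 × 46 = 30.820
  age 4: 0.33 × 93 = 30.690
  age 5: 0.15 × 224 = 33.600
Maximum at age 5 (33.600).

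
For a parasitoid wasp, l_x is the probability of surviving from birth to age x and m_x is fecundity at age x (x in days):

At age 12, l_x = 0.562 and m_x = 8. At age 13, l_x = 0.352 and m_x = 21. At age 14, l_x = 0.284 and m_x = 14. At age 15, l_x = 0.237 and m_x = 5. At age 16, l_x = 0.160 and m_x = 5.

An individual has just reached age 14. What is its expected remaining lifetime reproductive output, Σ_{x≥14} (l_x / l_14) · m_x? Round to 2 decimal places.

20.99

l_14 = 0.284. Conditional survival from age 14 to x is l_x / l_14.
  x=14: (0.284/0.284) × 14 = 14.0000
  x=15: (0.237/0.284) × 5 = 4.1725
  x=16: (0.160/0.284) × 5 = 2.8169
Sum = 14.0000 + 4.1725 + 2.8169 = 20.9894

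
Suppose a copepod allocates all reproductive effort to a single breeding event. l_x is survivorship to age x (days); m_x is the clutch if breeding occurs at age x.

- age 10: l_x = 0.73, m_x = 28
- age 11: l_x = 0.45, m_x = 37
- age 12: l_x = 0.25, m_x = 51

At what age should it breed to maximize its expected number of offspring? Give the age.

10

Expected offspring if breeding at age x = l_x × m_x:
  age 10: 0.73 × 28 = 20.440
  age 11: 0.45 × 37 = 16.650
  age 12: 0.25 × 51 = 12.750
Maximum at age 10 (20.440).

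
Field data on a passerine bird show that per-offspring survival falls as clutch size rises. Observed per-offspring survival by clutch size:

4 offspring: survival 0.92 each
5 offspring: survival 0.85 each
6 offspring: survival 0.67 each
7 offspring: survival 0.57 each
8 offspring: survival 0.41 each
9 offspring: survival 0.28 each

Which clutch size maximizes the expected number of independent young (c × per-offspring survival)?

Expected independent young = c × s(c):
  c=4: 4 × 0.92 = 3.680
  c=5: 5 × 0.85 = 4.250
  c=6: 6 × 0.67 = 4.020
  c=7: 7 × 0.57 = 3.990
  c=8: 8 × 0.41 = 3.280
  c=9: 9 × 0.28 = 2.520
Maximum at c = 5 (4.250 independent young).

5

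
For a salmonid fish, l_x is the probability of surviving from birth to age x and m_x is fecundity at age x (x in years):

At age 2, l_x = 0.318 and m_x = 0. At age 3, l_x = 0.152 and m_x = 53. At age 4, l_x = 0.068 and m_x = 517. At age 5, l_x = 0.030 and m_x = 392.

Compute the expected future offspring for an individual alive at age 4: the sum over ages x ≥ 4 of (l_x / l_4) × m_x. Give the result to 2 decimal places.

l_4 = 0.068. Conditional survival from age 4 to x is l_x / l_4.
  x=4: (0.068/0.068) × 517 = 517.0000
  x=5: (0.030/0.068) × 392 = 172.9412
Sum = 517.0000 + 172.9412 = 689.9412

689.94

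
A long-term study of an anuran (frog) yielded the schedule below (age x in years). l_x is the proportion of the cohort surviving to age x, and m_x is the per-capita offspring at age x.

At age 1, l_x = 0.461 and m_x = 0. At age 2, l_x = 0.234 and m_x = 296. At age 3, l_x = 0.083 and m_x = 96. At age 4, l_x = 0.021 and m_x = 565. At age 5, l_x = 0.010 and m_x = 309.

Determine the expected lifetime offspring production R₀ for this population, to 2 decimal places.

92.19

R₀ = Σ l_x m_x:
  age 1: 0.461 × 0 = 0.0000
  age 2: 0.234 × 296 = 69.2640
  age 3: 0.083 × 96 = 7.9680
  age 4: 0.021 × 565 = 11.8650
  age 5: 0.010 × 309 = 3.0900
R₀ = 0.0000 + 69.2640 + 7.9680 + 11.8650 + 3.0900 = 92.1870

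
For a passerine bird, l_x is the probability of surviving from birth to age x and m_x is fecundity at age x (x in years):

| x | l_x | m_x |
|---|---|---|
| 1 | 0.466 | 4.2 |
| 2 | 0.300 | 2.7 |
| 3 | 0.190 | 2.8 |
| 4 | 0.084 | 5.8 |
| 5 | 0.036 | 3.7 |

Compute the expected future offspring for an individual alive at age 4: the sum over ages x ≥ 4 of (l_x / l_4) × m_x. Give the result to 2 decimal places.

l_4 = 0.084. Conditional survival from age 4 to x is l_x / l_4.
  x=4: (0.084/0.084) × 5.8 = 5.8000
  x=5: (0.036/0.084) × 3.7 = 1.5857
Sum = 5.8000 + 1.5857 = 7.3857

7.39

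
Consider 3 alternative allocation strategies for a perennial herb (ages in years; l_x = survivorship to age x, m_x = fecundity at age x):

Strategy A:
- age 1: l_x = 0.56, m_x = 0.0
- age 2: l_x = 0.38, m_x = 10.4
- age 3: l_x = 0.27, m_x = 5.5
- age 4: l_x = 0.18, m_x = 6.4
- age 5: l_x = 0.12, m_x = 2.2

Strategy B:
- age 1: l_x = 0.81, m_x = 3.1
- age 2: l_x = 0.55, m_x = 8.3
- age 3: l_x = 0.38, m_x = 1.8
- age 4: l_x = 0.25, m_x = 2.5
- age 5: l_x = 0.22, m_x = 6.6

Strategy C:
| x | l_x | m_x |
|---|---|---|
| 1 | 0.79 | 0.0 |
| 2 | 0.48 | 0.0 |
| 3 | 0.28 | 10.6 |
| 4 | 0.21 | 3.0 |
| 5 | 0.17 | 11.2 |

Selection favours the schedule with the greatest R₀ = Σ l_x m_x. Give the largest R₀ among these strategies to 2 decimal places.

Strategy A: R₀ = 0.56×0.0 + 0.38×10.4 + 0.27×5.5 + 0.18×6.4 + 0.12×2.2 = 6.8530
Strategy B: R₀ = 0.81×3.1 + 0.55×8.3 + 0.38×1.8 + 0.25×2.5 + 0.22×6.6 = 9.8370
Strategy C: R₀ = 0.79×0.0 + 0.48×0.0 + 0.28×10.6 + 0.21×3.0 + 0.17×11.2 = 5.5020
Highest R₀: strategy B with 9.8370.

9.84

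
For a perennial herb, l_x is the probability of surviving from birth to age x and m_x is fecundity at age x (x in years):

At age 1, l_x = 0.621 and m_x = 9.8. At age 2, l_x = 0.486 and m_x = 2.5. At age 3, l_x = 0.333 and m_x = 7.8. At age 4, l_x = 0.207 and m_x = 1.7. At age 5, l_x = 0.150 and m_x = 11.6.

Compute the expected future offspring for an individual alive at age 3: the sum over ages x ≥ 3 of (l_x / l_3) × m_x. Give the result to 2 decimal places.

14.08

l_3 = 0.333. Conditional survival from age 3 to x is l_x / l_3.
  x=3: (0.333/0.333) × 7.8 = 7.8000
  x=4: (0.207/0.333) × 1.7 = 1.0568
  x=5: (0.150/0.333) × 11.6 = 5.2252
Sum = 7.8000 + 1.0568 + 5.2252 = 14.0820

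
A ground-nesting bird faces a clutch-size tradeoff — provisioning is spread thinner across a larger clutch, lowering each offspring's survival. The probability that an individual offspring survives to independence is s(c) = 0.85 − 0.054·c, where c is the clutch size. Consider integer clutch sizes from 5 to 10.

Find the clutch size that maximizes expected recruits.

8

Expected recruits = c × s(c):
  c=5: 5 × 0.580 = 2.900
  c=6: 6 × 0.526 = 3.156
  c=7: 7 × 0.472 = 3.304
  c=8: 8 × 0.418 = 3.344
  c=9: 9 × 0.364 = 3.276
  c=10: 10 × 0.310 = 3.100
Maximum at c = 8 (3.344 recruits).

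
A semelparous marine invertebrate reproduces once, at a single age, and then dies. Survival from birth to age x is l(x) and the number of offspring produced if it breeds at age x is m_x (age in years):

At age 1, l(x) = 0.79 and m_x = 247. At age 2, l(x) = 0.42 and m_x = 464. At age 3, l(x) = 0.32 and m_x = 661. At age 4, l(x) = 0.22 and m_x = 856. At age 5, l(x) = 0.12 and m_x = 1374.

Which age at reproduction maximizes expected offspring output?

3

Expected offspring if breeding at age x = l(x) × m_x:
  age 1: 0.79 × 247 = 195.130
  age 2: 0.42 × 464 = 194.880
  age 3: 0.32 × 661 = 211.520
  age 4: 0.22 × 856 = 188.320
  age 5: 0.12 × 1374 = 164.880
Maximum at age 3 (211.520).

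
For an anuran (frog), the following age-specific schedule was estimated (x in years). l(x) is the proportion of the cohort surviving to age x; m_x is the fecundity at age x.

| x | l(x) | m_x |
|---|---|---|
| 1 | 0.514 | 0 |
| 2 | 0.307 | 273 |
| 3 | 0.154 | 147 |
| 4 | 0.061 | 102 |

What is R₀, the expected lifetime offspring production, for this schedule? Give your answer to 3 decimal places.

R₀ = Σ l(x) m_x:
  age 1: 0.514 × 0 = 0.0000
  age 2: 0.307 × 273 = 83.8110
  age 3: 0.154 × 147 = 22.6380
  age 4: 0.061 × 102 = 6.2220
R₀ = 0.0000 + 83.8110 + 22.6380 + 6.2220 = 112.6710

112.671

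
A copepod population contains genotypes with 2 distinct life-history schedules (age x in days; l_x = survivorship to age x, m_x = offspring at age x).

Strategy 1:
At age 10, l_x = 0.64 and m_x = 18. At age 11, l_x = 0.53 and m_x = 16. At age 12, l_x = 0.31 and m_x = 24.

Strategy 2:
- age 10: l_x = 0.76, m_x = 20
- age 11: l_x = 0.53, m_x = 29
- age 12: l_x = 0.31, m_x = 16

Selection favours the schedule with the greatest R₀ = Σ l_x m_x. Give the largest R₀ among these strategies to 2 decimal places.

35.53

Strategy 1: R₀ = 0.64×18 + 0.53×16 + 0.31×24 = 27.4400
Strategy 2: R₀ = 0.76×20 + 0.53×29 + 0.31×16 = 35.5300
Highest R₀: strategy 2 with 35.5300.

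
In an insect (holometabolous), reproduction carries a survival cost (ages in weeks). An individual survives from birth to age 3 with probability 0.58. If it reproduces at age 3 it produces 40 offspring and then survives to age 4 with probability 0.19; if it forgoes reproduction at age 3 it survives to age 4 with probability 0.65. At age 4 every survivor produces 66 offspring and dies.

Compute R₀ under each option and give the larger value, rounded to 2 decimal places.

30.47

breed at age 3: R₀ = 0.58 × (40 + 0.19 × 66) = 0.58 × 52.5400 = 30.4732
delay to age 4: R₀ = 0.58 × (0.65 × 66) = 0.58 × 42.9000 = 24.8820
Higher: breed at age 3 (30.4732).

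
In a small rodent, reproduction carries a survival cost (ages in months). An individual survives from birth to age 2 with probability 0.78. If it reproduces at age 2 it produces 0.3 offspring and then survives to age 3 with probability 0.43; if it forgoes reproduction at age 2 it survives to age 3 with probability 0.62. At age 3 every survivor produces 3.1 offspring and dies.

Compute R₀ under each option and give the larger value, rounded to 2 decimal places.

breed at age 2: R₀ = 0.78 × (0.3 + 0.43 × 3.1) = 0.78 × 1.6330 = 1.2737
delay to age 3: R₀ = 0.78 × (0.62 × 3.1) = 0.78 × 1.9220 = 1.4992
Higher: delay to age 3 (1.4992).

1.50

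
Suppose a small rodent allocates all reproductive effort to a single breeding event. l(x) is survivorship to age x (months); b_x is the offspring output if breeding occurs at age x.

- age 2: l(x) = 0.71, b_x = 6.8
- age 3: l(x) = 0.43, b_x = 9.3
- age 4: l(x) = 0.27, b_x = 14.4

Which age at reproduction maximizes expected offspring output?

Expected offspring if breeding at age x = l(x) × b_x:
  age 2: 0.71 × 6.8 = 4.828
  age 3: 0.43 × 9.3 = 3.999
  age 4: 0.27 × 14.4 = 3.888
Maximum at age 2 (4.828).

2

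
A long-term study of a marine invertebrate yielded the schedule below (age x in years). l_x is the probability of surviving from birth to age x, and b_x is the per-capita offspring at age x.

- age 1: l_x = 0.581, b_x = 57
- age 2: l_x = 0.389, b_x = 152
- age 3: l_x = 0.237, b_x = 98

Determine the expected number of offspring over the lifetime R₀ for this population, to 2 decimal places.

115.47

R₀ = Σ l_x b_x:
  age 1: 0.581 × 57 = 33.1170
  age 2: 0.389 × 152 = 59.1280
  age 3: 0.237 × 98 = 23.2260
R₀ = 33.1170 + 59.1280 + 23.2260 = 115.4710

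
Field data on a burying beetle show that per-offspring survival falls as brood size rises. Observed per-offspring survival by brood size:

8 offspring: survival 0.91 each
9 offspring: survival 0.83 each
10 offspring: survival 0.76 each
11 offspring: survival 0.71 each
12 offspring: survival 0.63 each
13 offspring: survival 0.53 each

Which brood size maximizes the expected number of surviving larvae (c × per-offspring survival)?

11

Expected surviving larvae = c × s(c):
  c=8: 8 × 0.91 = 7.280
  c=9: 9 × 0.83 = 7.470
  c=10: 10 × 0.76 = 7.600
  c=11: 11 × 0.71 = 7.810
  c=12: 12 × 0.63 = 7.560
  c=13: 13 × 0.53 = 6.890
Maximum at c = 11 (7.810 surviving larvae).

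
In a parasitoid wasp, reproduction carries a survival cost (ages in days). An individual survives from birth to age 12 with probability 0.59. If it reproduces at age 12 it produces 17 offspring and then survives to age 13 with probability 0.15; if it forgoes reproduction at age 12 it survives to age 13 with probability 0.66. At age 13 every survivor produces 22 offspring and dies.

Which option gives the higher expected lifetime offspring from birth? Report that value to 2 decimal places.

11.98

breed at age 12: R₀ = 0.59 × (17 + 0.15 × 22) = 0.59 × 20.3000 = 11.9770
delay to age 13: R₀ = 0.59 × (0.66 × 22) = 0.59 × 14.5200 = 8.5668
Higher: breed at age 12 (11.9770).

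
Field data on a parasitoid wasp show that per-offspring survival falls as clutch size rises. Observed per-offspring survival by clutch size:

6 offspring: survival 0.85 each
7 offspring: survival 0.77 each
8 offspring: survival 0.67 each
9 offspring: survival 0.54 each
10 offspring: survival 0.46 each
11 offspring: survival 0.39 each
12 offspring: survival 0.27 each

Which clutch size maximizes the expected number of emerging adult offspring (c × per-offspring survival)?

Expected emerging adult offspring = c × s(c):
  c=6: 6 × 0.85 = 5.100
  c=7: 7 × 0.77 = 5.390
  c=8: 8 × 0.67 = 5.360
  c=9: 9 × 0.54 = 4.860
  c=10: 10 × 0.46 = 4.600
  c=11: 11 × 0.39 = 4.290
  c=12: 12 × 0.27 = 3.240
Maximum at c = 7 (5.390 emerging adult offspring).

7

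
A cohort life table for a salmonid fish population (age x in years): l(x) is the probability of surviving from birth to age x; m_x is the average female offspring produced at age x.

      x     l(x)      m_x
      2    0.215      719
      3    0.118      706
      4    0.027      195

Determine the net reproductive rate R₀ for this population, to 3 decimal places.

R₀ = Σ l(x) m_x:
  age 2: 0.215 × 719 = 154.5850
  age 3: 0.118 × 706 = 83.3080
  age 4: 0.027 × 195 = 5.2650
R₀ = 154.5850 + 83.3080 + 5.2650 = 243.1580

243.158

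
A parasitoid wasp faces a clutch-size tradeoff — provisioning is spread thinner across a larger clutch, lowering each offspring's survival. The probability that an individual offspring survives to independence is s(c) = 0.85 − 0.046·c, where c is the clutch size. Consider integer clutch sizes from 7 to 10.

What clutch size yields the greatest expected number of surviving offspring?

Expected surviving offspring = c × s(c):
  c=7: 7 × 0.528 = 3.696
  c=8: 8 × 0.482 = 3.856
  c=9: 9 × 0.436 = 3.924
  c=10: 10 × 0.390 = 3.900
Maximum at c = 9 (3.924 surviving offspring).

9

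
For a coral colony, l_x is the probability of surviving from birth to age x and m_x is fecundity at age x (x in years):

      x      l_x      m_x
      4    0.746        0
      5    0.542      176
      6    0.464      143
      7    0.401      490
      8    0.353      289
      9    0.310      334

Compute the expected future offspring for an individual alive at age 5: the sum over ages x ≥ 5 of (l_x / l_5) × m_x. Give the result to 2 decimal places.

l_5 = 0.542. Conditional survival from age 5 to x is l_x / l_5.
  x=5: (0.542/0.542) × 176 = 176.0000
  x=6: (0.464/0.542) × 143 = 122.4207
  x=7: (0.401/0.542) × 490 = 362.5277
  x=8: (0.353/0.542) × 289 = 188.2232
  x=9: (0.310/0.542) × 334 = 191.0332
Sum = 176.0000 + 122.4207 + 362.5277 + 188.2232 + 191.0332 = 1040.2048

1040.20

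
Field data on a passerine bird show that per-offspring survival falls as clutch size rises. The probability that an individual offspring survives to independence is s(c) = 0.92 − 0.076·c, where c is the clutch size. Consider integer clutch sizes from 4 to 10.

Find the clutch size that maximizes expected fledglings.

Expected fledglings = c × s(c):
  c=4: 4 × 0.616 = 2.464
  c=5: 5 × 0.540 = 2.700
  c=6: 6 × 0.464 = 2.784
  c=7: 7 × 0.388 = 2.716
  c=8: 8 × 0.312 = 2.496
  c=9: 9 × 0.236 = 2.124
  c=10: 10 × 0.160 = 1.600
Maximum at c = 6 (2.784 fledglings).

6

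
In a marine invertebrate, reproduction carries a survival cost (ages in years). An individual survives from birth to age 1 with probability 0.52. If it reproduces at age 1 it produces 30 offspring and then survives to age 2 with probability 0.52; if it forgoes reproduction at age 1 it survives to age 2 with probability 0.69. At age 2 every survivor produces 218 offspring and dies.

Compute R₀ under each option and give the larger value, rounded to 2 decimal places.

breed at age 1: R₀ = 0.52 × (30 + 0.52 × 218) = 0.52 × 143.3600 = 74.5472
delay to age 2: R₀ = 0.52 × (0.69 × 218) = 0.52 × 150.4200 = 78.2184
Higher: delay to age 2 (78.2184).

78.22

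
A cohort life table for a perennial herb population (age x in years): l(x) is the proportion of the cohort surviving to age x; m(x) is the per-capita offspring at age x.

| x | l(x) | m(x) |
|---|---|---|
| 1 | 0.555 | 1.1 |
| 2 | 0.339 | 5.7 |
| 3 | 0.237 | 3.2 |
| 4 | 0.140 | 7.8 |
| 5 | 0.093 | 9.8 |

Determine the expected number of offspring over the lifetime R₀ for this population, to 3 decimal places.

R₀ = Σ l(x) m(x):
  age 1: 0.555 × 1.1 = 0.6105
  age 2: 0.339 × 5.7 = 1.9323
  age 3: 0.237 × 3.2 = 0.7584
  age 4: 0.140 × 7.8 = 1.0920
  age 5: 0.093 × 9.8 = 0.9114
R₀ = 0.6105 + 1.9323 + 0.7584 + 1.0920 + 0.9114 = 5.3046

5.305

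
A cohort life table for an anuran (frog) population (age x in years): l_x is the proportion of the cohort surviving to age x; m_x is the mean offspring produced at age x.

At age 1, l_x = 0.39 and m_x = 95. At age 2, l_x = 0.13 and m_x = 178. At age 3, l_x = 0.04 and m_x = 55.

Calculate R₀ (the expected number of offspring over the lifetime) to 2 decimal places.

R₀ = Σ l_x m_x:
  age 1: 0.39 × 95 = 37.0500
  age 2: 0.13 × 178 = 23.1400
  age 3: 0.04 × 55 = 2.2000
R₀ = 37.0500 + 23.1400 + 2.2000 = 62.3900

62.39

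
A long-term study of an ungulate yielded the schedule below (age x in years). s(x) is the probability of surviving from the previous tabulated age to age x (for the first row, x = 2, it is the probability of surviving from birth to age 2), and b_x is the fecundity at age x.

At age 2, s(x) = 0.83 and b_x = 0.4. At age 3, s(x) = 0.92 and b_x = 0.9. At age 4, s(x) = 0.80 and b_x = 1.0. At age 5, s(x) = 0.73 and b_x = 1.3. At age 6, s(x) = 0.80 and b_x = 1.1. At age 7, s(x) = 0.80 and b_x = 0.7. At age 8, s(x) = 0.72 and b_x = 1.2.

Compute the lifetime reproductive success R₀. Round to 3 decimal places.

3.049

Survivorship from birth: l_x = s_2·s_3·…·s_x.
  l_2 = 0.83000
  l_3 = 0.76360
  l_4 = 0.61088
  l_5 = 0.44594
  l_6 = 0.35675
  l_7 = 0.28540
  l_8 = 0.20549
R₀ = Σ l_x b_x:
  age 2: 0.83000 × 0.4 = 0.3320
  age 3: 0.76360 × 0.9 = 0.6872
  age 4: 0.61088 × 1.0 = 0.6109
  age 5: 0.44594 × 1.3 = 0.5797
  age 6: 0.35675 × 1.1 = 0.3924
  age 7: 0.28540 × 0.7 = 0.1998
  age 8: 0.20549 × 1.2 = 0.2466
R₀ = 0.3320 + 0.6872 + 0.6109 + 0.5797 + 0.3924 + 0.1998 + 0.2466 = 3.0486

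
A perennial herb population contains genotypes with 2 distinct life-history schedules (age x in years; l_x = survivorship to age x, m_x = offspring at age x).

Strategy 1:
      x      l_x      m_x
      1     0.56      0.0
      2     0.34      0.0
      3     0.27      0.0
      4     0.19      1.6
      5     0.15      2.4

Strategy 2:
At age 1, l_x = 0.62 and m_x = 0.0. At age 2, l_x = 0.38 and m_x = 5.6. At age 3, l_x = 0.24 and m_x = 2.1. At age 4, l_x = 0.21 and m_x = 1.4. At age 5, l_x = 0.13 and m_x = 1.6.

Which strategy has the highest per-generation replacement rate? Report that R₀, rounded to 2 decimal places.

3.13

Strategy 1: R₀ = 0.56×0.0 + 0.34×0.0 + 0.27×0.0 + 0.19×1.6 + 0.15×2.4 = 0.6640
Strategy 2: R₀ = 0.62×0.0 + 0.38×5.6 + 0.24×2.1 + 0.21×1.4 + 0.13×1.6 = 3.1340
Highest R₀: strategy 2 with 3.1340.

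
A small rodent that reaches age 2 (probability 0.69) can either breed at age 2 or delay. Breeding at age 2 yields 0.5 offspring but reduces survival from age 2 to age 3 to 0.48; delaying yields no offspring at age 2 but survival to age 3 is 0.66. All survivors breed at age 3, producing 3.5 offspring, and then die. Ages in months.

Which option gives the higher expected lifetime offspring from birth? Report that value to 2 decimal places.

breed at age 2: R₀ = 0.69 × (0.5 + 0.48 × 3.5) = 0.69 × 2.1800 = 1.5042
delay to age 3: R₀ = 0.69 × (0.66 × 3.5) = 0.69 × 2.3100 = 1.5939
Higher: delay to age 3 (1.5939).

1.59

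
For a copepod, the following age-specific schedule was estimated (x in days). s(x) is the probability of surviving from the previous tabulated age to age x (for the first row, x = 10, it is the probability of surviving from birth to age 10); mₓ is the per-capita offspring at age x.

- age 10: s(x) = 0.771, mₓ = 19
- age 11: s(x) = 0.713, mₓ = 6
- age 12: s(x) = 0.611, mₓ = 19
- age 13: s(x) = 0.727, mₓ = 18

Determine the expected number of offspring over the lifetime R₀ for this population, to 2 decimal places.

Survivorship from birth: l_x = s_10·s_11·…·s_x.
  l_10 = 0.77100
  l_11 = 0.54972
  l_12 = 0.33588
  l_13 = 0.24419
R₀ = Σ l_x mₓ:
  age 10: 0.77100 × 19 = 14.6490
  age 11: 0.54972 × 6 = 3.2983
  age 12: 0.33588 × 19 = 6.3817
  age 13: 0.24419 × 18 = 4.3954
R₀ = 14.6490 + 3.2983 + 6.3817 + 4.3954 = 28.7245

28.72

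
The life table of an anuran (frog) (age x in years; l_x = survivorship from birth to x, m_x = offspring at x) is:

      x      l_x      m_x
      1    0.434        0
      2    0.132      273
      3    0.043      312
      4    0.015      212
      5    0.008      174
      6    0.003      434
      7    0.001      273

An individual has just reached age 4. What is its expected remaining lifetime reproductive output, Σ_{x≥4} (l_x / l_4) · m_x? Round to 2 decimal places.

l_4 = 0.015. Conditional survival from age 4 to x is l_x / l_4.
  x=4: (0.015/0.015) × 212 = 212.0000
  x=5: (0.008/0.015) × 174 = 92.8000
  x=6: (0.003/0.015) × 434 = 86.8000
  x=7: (0.001/0.015) × 273 = 18.2000
Sum = 212.0000 + 92.8000 + 86.8000 + 18.2000 = 409.8000

409.80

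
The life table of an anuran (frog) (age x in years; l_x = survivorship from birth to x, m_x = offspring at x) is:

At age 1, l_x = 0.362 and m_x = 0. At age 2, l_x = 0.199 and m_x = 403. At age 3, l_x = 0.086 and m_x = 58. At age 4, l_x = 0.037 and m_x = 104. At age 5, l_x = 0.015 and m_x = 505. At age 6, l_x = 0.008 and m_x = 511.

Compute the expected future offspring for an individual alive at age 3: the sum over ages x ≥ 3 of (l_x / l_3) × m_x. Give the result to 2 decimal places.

l_3 = 0.086. Conditional survival from age 3 to x is l_x / l_3.
  x=3: (0.086/0.086) × 58 = 58.0000
  x=4: (0.037/0.086) × 104 = 44.7442
  x=5: (0.015/0.086) × 505 = 88.0814
  x=6: (0.008/0.086) × 511 = 47.5349
Sum = 58.0000 + 44.7442 + 88.0814 + 47.5349 = 238.3605

238.36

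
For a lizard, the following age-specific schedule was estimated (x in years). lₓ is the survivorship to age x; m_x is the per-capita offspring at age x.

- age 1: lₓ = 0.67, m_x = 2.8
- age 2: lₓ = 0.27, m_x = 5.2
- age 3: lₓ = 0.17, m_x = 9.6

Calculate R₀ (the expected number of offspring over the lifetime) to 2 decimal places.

R₀ = Σ lₓ m_x:
  age 1: 0.67 × 2.8 = 1.8760
  age 2: 0.27 × 5.2 = 1.4040
  age 3: 0.17 × 9.6 = 1.6320
R₀ = 1.8760 + 1.4040 + 1.6320 = 4.9120

4.91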